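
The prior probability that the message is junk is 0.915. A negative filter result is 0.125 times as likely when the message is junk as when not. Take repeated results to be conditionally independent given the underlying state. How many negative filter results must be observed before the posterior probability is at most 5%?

3

Prior odds = 0.915/0.085 = 183/17.
Likelihood ratio per negative filter result = 0.125.
Target posterior odds = 0.05/0.95 = 1/19.
Need (183/17) × 0.125ⁿ ≤ 1/19, i.e. 0.125ⁿ ≤ 17/3477.
0.125² = 0.015625 is still above 17/3477 but 0.125³ = 0.001953125 is at or below it, so n = 3.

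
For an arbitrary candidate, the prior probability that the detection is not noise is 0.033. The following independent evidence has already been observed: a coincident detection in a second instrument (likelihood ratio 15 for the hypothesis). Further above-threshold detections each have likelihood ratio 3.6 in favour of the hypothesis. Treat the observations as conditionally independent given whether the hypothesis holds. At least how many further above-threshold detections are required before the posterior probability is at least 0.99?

Prior odds = 0.033/0.967 = 33/967.
Bayes factor of the evidence already in hand = 15.
Odds after that evidence = (33/967) × 15 = 495/967.
Target odds = 0.99/0.01 = 99.
Need 3.6ⁿ ≥ 99 ÷ (495/967) = 193.4.
3.6⁴ = 167.9616 falls short of 193.4 but 3.6⁵ = 604.66176 reaches it, so n = 5.

5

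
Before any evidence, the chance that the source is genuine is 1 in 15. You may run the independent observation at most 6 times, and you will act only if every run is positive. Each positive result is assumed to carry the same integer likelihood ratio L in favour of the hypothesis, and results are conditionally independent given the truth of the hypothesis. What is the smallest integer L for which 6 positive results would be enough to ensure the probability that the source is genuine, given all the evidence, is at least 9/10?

3

Prior odds = (1/15)/(14/15) = 1/14.
Target odds = 0.9/0.1 = 9.
Need L⁶ ≥ 9 ÷ (1/14) = 126.
2⁶ = 64 < 126 ≤ 729 = 3⁶, so L = 3.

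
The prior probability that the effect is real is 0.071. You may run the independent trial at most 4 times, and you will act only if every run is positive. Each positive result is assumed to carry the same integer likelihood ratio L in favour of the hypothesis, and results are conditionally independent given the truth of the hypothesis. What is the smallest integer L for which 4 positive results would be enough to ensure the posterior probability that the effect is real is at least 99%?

6

Prior odds = 0.071/0.929 = 71/929.
Target odds = 0.99/0.01 = 99.
Need L⁴ ≥ 99 ÷ (71/929) = 91971/71.
5⁴ = 625 < 91971/71 ≤ 1296 = 6⁴, so L = 6.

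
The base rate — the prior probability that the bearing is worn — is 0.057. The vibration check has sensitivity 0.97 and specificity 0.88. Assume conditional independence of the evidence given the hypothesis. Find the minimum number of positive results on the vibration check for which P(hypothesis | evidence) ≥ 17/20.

3

Prior odds: 0.057 ÷ 0.943 = 57/943.
False-positive rate = 1 − 0.88 = 0.12; likelihood ratio of a positive = 0.97/0.12 = 97/12.
Target posterior odds = 0.85/0.15 = 17/3.
Need (57/943) × (97/12)ⁿ ≥ 17/3, i.e. (97/12)ⁿ ≥ 16031/171.
(97/12)² = 9409/144 falls short of 16031/171 but (97/12)³ = 912673/1728 reaches it, so n = 3.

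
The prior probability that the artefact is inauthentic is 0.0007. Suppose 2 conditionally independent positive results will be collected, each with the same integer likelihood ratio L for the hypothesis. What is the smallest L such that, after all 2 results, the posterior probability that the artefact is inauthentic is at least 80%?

Prior odds = 0.0007/0.9993 = 7/9993.
Target odds = 0.8/0.2 = 4.
Need L² ≥ 4 ÷ (7/9993) = 39972/7.
75² = 5625 < 39972/7 ≤ 5776 = 76², so L = 76.

76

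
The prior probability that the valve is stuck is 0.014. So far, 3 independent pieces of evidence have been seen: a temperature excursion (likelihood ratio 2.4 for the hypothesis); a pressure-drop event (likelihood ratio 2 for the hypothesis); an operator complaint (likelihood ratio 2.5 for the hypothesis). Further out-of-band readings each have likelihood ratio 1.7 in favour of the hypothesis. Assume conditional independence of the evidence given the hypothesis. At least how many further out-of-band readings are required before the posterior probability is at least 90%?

Prior odds = 0.014/0.986 = 7/493.
Combined Bayes factor of the evidence already in hand = 2.4 × 2 × 2.5 = 12.
Odds after that evidence = (7/493) × 12 = 84/493.
Target odds = 0.9/0.1 = 9.
Need 1.7ⁿ ≥ 9 ÷ (84/493) = 1479/28.
1.7⁷ = 410338673/10000000 falls short of 1479/28 but 1.7⁸ ≈69.7576 reaches it, so n = 8.

8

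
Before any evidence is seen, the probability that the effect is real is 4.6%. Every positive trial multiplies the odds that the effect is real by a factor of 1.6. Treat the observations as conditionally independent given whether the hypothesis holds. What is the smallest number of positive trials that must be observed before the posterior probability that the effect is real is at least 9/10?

Prior odds = 0.046/0.954 = 23/477.
Likelihood ratio per positive trial = 1.6.
Target odds: 0.9 ÷ 0.1 = 9.
Need (23/477) × 1.6ⁿ ≥ 9, i.e. 1.6ⁿ ≥ 4293/23.
1.6¹¹ ≈175.922 falls short of 4293/23 but 1.6¹² ≈281.475 reaches it, so n = 12.

12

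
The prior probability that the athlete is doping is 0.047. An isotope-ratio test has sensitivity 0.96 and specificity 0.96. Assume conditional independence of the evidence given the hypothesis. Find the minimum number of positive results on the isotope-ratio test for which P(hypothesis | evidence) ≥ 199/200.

3

Prior odds: 0.047 ÷ 0.953 = 47/953.
False-positive rate = 1 − 0.96 = 0.04; likelihood ratio of a positive = 0.96/0.04 = 24.
Target odds: 0.995 ÷ 0.005 = 199.
Need (47/953) × 24ⁿ ≥ 199, i.e. 24ⁿ ≥ 189647/47.
24² = 576 falls short of 189647/47 but 24³ = 13824 reaches it, so n = 3.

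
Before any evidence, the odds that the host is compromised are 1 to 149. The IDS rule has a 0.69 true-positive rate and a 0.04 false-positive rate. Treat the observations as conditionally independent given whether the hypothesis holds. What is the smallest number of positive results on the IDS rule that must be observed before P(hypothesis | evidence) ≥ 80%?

Prior odds = 1/149.
Likelihood ratio of a positive result = 0.69/0.04 = 17.25.
Target odds: 0.8 ÷ 0.2 = 4.
Require 17.25ⁿ ≥ 4 ÷ (1/149) = 596.
17.25² = 297.5625 falls short of 596 but 17.25³ = 5132.953125 reaches it, so n = 3.

3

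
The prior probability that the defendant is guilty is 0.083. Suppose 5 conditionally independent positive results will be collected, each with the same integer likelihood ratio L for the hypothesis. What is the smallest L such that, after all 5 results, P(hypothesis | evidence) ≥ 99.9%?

7

Prior odds = 0.083/0.917 = 83/917.
Target odds = 0.999/0.001 = 999.
Need L⁵ ≥ 999 ÷ (83/917) = 916083/83.
6⁵ = 7776 < 916083/83 ≤ 16807 = 7⁵, so L = 7.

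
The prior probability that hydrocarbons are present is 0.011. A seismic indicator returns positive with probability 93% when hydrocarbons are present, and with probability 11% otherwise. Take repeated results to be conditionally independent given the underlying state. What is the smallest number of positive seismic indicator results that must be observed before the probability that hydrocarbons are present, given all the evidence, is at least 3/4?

Prior odds: 0.011 ÷ 0.989 = 11/989.
Likelihood ratio of a positive result = 0.93/0.11 = 93/11.
Target posterior odds = 0.75/0.25 = 3.
Need (11/989) × (93/11)ⁿ ≥ 3, i.e. (93/11)ⁿ ≥ 2967/11.
(93/11)² = 8649/121 falls short of 2967/11 but (93/11)³ = 804357/1331 reaches it, so n = 3.

3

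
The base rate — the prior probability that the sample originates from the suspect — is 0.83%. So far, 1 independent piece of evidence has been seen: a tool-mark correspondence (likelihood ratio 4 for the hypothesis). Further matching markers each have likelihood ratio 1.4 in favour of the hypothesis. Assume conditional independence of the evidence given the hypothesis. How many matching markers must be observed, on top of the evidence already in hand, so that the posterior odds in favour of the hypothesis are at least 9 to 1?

Prior odds = 0.0083/0.9917 = 83/9917.
Bayes factor of the evidence already in hand = 4.
Odds after that evidence = (83/9917) × 4 = 332/9917.
Target odds = 9.
Need 1.4ⁿ ≥ 9 ÷ (332/9917) = 89253/332.
1.4¹⁶ ≈217.795 falls short of 89253/332 but 1.4¹⁷ ≈304.913 reaches it, so n = 17.

17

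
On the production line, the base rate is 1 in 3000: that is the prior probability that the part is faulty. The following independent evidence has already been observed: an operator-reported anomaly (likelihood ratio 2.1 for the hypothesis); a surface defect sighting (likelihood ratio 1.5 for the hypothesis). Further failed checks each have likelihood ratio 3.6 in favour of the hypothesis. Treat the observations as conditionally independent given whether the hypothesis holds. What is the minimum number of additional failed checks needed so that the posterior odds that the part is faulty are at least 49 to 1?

9

Prior odds = (1/3000)/(2999/3000) = 1/2999.
Combined Bayes factor of the evidence already in hand = 2.1 × 1.5 = 3.15.
Odds after that evidence = (1/2999) × 3.15 = 63/59980.
Target odds = 49.
Need 3.6ⁿ ≥ 49 ÷ (63/59980) = 419860/9.
3.6⁸ ≈28211.1 falls short of 419860/9 but 3.6⁹ ≈101560 reaches it, so n = 9.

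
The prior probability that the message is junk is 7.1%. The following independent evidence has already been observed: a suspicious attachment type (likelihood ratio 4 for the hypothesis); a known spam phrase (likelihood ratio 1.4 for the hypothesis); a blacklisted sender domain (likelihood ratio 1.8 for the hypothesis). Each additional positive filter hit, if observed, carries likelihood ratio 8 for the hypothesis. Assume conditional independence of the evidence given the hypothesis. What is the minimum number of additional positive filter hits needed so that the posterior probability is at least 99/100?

Prior odds = 0.071/0.929 = 71/929.
Combined Bayes factor of the evidence already in hand = 4 × 1.4 × 1.8 = 10.08.
Odds after that evidence = (71/929) × 10.08 = 17892/23225.
Target odds = 0.99/0.01 = 99.
Need 8ⁿ ≥ 99 ÷ (17892/23225) = 255475/1988.
8² = 64 falls short of 255475/1988 but 8³ = 512 reaches it, so n = 3.

3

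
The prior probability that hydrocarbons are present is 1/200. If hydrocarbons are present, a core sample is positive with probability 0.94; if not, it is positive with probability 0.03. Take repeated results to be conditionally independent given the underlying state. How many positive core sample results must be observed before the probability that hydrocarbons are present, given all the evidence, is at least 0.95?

Prior odds: 0.005 ÷ 0.995 = 1/199.
Likelihood ratio of a positive = 0.94/0.03 = 94/3.
Target odds: 0.95 ÷ 0.05 = 19.
Need (1/199) × (94/3)ⁿ ≥ 19, i.e. (94/3)ⁿ ≥ 3781.
(94/3)² = 8836/9 falls short of 3781 but (94/3)³ = 830584/27 reaches it, so n = 3.

3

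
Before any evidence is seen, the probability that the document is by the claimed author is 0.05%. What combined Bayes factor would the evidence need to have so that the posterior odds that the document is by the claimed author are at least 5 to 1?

Prior odds = 0.0005/0.9995 = 1/1999.
Target odds = 5.
Required Bayes factor = 5 ÷ (1/1999) = 9995.

9995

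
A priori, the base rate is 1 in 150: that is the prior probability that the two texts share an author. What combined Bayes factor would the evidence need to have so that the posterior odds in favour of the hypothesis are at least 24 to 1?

Prior odds = (1/150)/(149/150) = 1/149.
Target odds = 24.
Required Bayes factor = 24 ÷ (1/149) = 3576.

3576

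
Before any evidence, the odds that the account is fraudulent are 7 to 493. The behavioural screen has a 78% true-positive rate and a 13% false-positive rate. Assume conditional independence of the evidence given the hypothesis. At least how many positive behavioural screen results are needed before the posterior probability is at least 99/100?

Prior odds = 7/493.
Likelihood ratio of a positive result = 0.78/0.13 = 6.
Target odds: 0.99 ÷ 0.01 = 99.
Require 6ⁿ ≥ 99 ÷ (7/493) = 48807/7.
6⁴ = 1296 falls short of 48807/7 but 6⁵ = 7776 reaches it, so n = 5.

5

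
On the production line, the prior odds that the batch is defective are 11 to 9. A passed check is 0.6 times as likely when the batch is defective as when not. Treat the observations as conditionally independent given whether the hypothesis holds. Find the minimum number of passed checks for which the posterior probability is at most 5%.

7

Prior odds = 11/9.
Likelihood ratio per passed check = 0.6.
Target odds: 0.05 ÷ 0.95 = 1/19.
Need (11/9) × 0.6ⁿ ≤ 1/19, i.e. 0.6ⁿ ≤ 9/209.
0.6⁶ = 729/15625 is still above 9/209 but 0.6⁷ = 2187/78125 is at or below it, so n = 7.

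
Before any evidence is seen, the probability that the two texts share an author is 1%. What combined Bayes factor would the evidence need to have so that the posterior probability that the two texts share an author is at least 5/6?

495

Prior odds = 0.01/0.99 = 1/99.
Target odds = (5/6)/(1/6) = 5.
Required Bayes factor = 5 ÷ (1/99) = 495.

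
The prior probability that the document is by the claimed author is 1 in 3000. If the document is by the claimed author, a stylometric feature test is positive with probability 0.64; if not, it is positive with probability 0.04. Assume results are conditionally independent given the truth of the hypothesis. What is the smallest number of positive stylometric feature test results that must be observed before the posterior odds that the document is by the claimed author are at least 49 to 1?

5

Prior odds = (1/3000)/(2999/3000) = 1/2999.
Likelihood ratio of a positive = 0.64/0.04 = 16.
Target odds = 49.
Require 16ⁿ ≥ 49 ÷ (1/2999) = 146951.
16⁴ = 65536 falls short of 146951 but 16⁵ = 1048576 reaches it, so n = 5.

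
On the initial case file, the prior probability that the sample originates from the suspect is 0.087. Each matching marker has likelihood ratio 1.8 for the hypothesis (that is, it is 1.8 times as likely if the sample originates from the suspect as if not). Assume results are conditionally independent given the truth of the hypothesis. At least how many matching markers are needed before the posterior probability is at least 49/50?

11

Prior odds = 0.087/0.913 = 87/913.
Likelihood ratio per matching marker = 1.8.
Target odds: 0.98 ÷ 0.02 = 49.
Require 1.8ⁿ ≥ 49 ÷ (87/913) = 44737/87.
1.8¹⁰ ≈357.047 falls short of 44737/87 but 1.8¹¹ ≈642.684 reaches it, so n = 11.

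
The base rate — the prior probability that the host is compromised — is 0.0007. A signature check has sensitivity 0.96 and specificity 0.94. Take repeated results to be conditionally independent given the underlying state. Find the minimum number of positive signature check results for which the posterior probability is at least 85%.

Prior odds: 0.0007 ÷ 0.9993 = 7/9993.
False-positive rate = 1 − 0.94 = 0.06; likelihood ratio of a positive = 0.96/0.06 = 16.
Target posterior odds = 0.85/0.15 = 17/3.
Require 16ⁿ ≥ 17/3 ÷ (7/9993) = 56627/7.
16³ = 4096 falls short of 56627/7 but 16⁴ = 65536 reaches it, so n = 4.

4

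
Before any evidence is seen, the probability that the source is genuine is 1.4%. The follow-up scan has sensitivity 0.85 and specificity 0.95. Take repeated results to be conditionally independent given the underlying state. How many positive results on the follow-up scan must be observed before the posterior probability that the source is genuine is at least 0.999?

4

Prior odds = 0.014/0.986 = 7/493.
False-positive rate = 1 − 0.95 = 0.05; likelihood ratio of a positive = 0.85/0.05 = 17.
Target odds: 0.999 ÷ 0.001 = 999.
Need (7/493) × 17ⁿ ≥ 999, i.e. 17ⁿ ≥ 492507/7.
17³ = 4913 falls short of 492507/7 but 17⁴ = 83521 reaches it, so n = 4.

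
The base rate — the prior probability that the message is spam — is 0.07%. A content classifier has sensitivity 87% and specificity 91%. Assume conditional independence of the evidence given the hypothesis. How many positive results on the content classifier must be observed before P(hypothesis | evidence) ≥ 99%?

Prior odds: 0.0007 ÷ 0.9993 = 7/9993.
False-positive rate = 1 − 0.91 = 0.09; likelihood ratio of a positive = 0.87/0.09 = 29/3.
Target posterior odds = 0.99/0.01 = 99.
Need (7/9993) × (29/3)ⁿ ≥ 99, i.e. (29/3)ⁿ ≥ 989307/7.
(29/3)⁵ = 20511149/243 falls short of 989307/7 but (29/3)⁶ = 594823321/729 reaches it, so n = 6.

6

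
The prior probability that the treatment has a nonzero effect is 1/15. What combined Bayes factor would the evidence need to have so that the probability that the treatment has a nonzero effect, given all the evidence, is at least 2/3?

28

Prior odds = (1/15)/(14/15) = 1/14.
Target odds = (2/3)/(1/3) = 2.
Required Bayes factor = 2 ÷ (1/14) = 28.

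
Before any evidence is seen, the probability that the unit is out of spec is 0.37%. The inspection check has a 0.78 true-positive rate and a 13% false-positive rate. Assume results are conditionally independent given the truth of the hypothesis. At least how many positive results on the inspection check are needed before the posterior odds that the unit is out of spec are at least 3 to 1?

Prior odds = 0.0037/0.9963 = 37/9963.
Likelihood ratio of a positive result = 0.78/0.13 = 6.
Target odds = 3.
Need (37/9963) × 6ⁿ ≥ 3, i.e. 6ⁿ ≥ 29889/37.
6³ = 216 falls short of 29889/37 but 6⁴ = 1296 reaches it, so n = 4.

4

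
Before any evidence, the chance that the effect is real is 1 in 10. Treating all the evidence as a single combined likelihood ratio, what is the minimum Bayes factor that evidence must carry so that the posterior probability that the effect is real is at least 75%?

27

Prior odds = 0.1/0.9 = 1/9.
Target odds = 0.75/0.25 = 3.
Required Bayes factor = 3 ÷ (1/9) = 27.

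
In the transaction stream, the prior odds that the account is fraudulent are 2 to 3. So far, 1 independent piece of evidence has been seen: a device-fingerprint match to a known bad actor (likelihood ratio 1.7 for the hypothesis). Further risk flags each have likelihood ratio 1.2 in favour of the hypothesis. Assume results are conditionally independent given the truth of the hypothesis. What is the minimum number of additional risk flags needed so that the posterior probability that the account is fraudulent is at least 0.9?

Prior odds = 2/3.
Bayes factor of the evidence already in hand = 1.7.
Odds after that evidence = (2/3) × 1.7 = 17/15.
Target odds = 0.9/0.1 = 9.
Need 1.2ⁿ ≥ 9 ÷ (17/15) = 135/17.
1.2¹¹ = 362797056/48828125 falls short of 135/17 but 1.2¹² ≈8.9161 reaches it, so n = 12.

12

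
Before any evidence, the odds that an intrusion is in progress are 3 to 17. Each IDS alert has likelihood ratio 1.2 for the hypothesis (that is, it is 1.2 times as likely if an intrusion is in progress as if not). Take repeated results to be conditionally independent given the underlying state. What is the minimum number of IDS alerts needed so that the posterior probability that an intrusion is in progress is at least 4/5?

Prior odds = 3/17.
Likelihood ratio per IDS alert = 1.2.
Target posterior odds = 0.8/0.2 = 4.
Require 1.2ⁿ ≥ 4 ÷ (3/17) = 68/3.
1.2¹⁷ ≈22.1861 falls short of 68/3 but 1.2¹⁸ ≈26.6233 reaches it, so n = 18.

18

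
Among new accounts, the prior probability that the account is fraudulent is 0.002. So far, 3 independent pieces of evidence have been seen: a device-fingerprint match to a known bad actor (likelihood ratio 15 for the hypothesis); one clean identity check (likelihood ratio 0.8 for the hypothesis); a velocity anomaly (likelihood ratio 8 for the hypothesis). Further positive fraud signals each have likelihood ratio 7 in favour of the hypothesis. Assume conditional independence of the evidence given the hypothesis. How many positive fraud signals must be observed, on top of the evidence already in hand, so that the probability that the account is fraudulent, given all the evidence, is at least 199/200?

Prior odds = 0.002/0.998 = 1/499.
Combined Bayes factor of the evidence already in hand = 15 × 0.8 × 8 = 96.
Odds after that evidence = (1/499) × 96 = 96/499.
Target odds = 0.995/0.005 = 199.
Need 7ⁿ ≥ 199 ÷ (96/499) = 99301/96.
7³ = 343 falls short of 99301/96 but 7⁴ = 2401 reaches it, so n = 4.

4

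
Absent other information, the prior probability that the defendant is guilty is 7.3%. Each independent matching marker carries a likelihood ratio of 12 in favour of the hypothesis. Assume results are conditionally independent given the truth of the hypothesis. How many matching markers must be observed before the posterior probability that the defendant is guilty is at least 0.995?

4

Prior odds = 0.073/0.927 = 73/927.
Likelihood ratio per matching marker = 12.
Target posterior odds = 0.995/0.005 = 199.
Require 12ⁿ ≥ 199 ÷ (73/927) = 184473/73.
12³ = 1728 falls short of 184473/73 but 12⁴ = 20736 reaches it, so n = 4.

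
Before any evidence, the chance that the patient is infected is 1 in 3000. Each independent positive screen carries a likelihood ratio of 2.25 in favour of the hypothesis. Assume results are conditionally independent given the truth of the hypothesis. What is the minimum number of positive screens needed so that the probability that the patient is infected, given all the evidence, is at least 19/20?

Prior odds: (1/3000) ÷ (2999/3000) = 1/2999.
Likelihood ratio per positive screen = 2.25.
Target odds: 0.95 ÷ 0.05 = 19.
Require 2.25ⁿ ≥ 19 ÷ (1/2999) = 56981.
2.25¹³ ≈37876.8 falls short of 56981 but 2.25¹⁴ ≈85222.7 reaches it, so n = 14.

14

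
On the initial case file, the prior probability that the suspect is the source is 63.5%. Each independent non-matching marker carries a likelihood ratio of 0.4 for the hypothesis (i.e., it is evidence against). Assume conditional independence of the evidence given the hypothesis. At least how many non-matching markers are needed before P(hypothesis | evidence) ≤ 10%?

Prior odds: 0.635 ÷ 0.365 = 127/73.
Likelihood ratio per non-matching marker = 0.4.
Target odds: 0.1 ÷ 0.9 = 1/9.
Require 0.4ⁿ ≤ 1/9 ÷ (127/73) = 73/1143.
0.4³ = 0.064 is still above 73/1143 but 0.4⁴ = 0.0256 is at or below it, so n = 4.

4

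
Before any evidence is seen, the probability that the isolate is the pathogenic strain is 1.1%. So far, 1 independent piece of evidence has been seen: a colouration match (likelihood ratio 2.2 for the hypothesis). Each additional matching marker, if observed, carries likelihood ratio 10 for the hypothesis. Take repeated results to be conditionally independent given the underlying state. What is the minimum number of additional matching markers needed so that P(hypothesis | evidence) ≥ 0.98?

4

Prior odds = 0.011/0.989 = 11/989.
Bayes factor of the evidence already in hand = 2.2.
Odds after that evidence = (11/989) × 2.2 = 121/4945.
Target odds = 0.98/0.02 = 49.
Need 10ⁿ ≥ 49 ÷ (121/4945) = 242305/121.
10³ = 1000 falls short of 242305/121 but 10⁴ = 10000 reaches it, so n = 4.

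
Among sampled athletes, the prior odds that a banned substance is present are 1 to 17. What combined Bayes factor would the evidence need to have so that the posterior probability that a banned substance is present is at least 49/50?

833

Prior odds = 1/17.
Target odds = 0.98/0.02 = 49.
Required Bayes factor = 49 ÷ (1/17) = 833.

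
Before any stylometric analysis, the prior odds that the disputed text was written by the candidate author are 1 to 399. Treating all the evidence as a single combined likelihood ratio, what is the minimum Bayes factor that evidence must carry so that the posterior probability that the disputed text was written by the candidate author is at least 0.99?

39501

Prior odds = 1/399.
Target odds = 0.99/0.01 = 99.
Required Bayes factor = 99 ÷ (1/399) = 39501.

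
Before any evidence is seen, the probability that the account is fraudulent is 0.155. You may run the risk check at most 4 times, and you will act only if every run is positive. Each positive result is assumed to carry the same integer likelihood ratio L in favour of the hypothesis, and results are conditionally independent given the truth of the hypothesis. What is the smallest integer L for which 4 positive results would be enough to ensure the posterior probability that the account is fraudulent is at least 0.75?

Prior odds = 0.155/0.845 = 31/169.
Target odds = 0.75/0.25 = 3.
Need L⁴ ≥ 3 ÷ (31/169) = 507/31.
2⁴ = 16 < 507/31 ≤ 81 = 3⁴, so L = 3.

3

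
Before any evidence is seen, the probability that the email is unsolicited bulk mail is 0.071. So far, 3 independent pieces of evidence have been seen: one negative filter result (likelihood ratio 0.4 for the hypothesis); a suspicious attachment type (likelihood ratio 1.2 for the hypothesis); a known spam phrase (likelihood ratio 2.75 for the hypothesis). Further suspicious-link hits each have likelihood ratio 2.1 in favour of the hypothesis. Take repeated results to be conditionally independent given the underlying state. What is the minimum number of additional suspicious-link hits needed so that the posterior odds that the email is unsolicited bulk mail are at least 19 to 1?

8

Prior odds = 0.071/0.929 = 71/929.
Combined Bayes factor of the evidence already in hand = 0.4 × 1.2 × 2.75 = 1.32.
Odds after that evidence = (71/929) × 1.32 = 2343/23225.
Target odds = 19.
Need 2.1ⁿ ≥ 19 ÷ (2343/23225) = 441275/2343.
2.1⁷ ≈180.109 falls short of 441275/2343 but 2.1⁸ ≈378.229 reaches it, so n = 8.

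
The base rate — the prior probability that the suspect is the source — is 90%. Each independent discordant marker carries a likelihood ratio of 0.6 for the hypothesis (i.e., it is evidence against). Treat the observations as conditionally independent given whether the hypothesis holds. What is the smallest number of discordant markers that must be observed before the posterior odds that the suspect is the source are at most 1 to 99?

Prior odds: 0.9 ÷ 0.1 = 9.
Likelihood ratio per discordant marker = 0.6.
Target odds = 1/99.
Need 9 × 0.6ⁿ ≤ 1/99, i.e. 0.6ⁿ ≤ 1/891.
0.6¹³ ≈0.00130607 is still above 1/891 but 0.6¹⁴ ≈0.000783642 is at or below it, so n = 14.

14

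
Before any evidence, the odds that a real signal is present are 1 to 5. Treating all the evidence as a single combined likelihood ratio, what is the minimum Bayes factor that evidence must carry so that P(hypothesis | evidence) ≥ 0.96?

Prior odds = 0.2.
Target odds = 0.96/0.04 = 24.
Required Bayes factor = 24 ÷ 0.2 = 120.

120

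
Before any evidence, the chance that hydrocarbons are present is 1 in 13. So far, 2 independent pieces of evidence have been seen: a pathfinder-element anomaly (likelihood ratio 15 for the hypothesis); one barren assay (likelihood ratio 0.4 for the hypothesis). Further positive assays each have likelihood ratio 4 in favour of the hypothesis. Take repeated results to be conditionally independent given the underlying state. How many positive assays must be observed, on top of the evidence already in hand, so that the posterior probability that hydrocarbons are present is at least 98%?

Prior odds = (1/13)/(12/13) = 1/12.
Combined Bayes factor of the evidence already in hand = 15 × 0.4 = 6.
Odds after that evidence = (1/12) × 6 = 0.5.
Target odds = 0.98/0.02 = 49.
Need 4ⁿ ≥ 49 ÷ 0.5 = 98.
4³ = 64 falls short of 98 but 4⁴ = 256 reaches it, so n = 4.

4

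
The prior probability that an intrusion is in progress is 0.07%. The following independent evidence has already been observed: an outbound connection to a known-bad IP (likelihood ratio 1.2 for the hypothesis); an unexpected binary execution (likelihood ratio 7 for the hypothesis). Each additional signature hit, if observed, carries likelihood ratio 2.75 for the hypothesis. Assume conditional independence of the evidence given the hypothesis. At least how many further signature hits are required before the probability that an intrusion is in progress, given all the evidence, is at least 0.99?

Prior odds = 0.0007/0.9993 = 7/9993.
Combined Bayes factor of the evidence already in hand = 1.2 × 7 = 8.4.
Odds after that evidence = (7/9993) × 8.4 = 98/16655.
Target odds = 0.99/0.01 = 99.
Need 2.75ⁿ ≥ 99 ÷ (98/16655) = 1648845/98.
2.75⁹ ≈8994.86 falls short of 1648845/98 but 2.75¹⁰ ≈24735.9 reaches it, so n = 10.

10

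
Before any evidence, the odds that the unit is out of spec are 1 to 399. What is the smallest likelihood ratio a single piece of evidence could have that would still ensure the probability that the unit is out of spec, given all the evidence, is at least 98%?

19551

Prior odds = 1/399.
Target odds = 0.98/0.02 = 49.
Required Bayes factor = 49 ÷ (1/399) = 19551.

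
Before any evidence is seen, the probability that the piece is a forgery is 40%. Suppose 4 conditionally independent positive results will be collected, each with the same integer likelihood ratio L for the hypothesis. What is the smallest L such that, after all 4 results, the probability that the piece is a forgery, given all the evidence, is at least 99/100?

Prior odds = 0.4/0.6 = 2/3.
Target odds = 0.99/0.01 = 99.
Need L⁴ ≥ 99 ÷ (2/3) = 148.5.
3⁴ = 81 < 148.5 ≤ 256 = 4⁴, so L = 4.

4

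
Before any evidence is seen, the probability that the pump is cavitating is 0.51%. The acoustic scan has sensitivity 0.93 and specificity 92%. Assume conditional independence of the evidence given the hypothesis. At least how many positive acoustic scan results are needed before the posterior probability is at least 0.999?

5

Prior odds = 0.0051/0.9949 = 51/9949.
False-positive rate = 1 − 0.92 = 0.08; likelihood ratio of a positive = 0.93/0.08 = 11.625.
Target posterior odds = 0.999/0.001 = 999.
Require 11.625ⁿ ≥ 999 ÷ (51/9949) = 3313017/17.
11.625⁴ = 74805201/4096 falls short of 3313017/17 but 11.625⁵ ≈212307 reaches it, so n = 5.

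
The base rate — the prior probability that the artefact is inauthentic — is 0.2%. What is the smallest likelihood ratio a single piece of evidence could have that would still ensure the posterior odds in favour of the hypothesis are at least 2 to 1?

Prior odds = 0.002/0.998 = 1/499.
Target odds = 2.
Required Bayes factor = 2 ÷ (1/499) = 998.

998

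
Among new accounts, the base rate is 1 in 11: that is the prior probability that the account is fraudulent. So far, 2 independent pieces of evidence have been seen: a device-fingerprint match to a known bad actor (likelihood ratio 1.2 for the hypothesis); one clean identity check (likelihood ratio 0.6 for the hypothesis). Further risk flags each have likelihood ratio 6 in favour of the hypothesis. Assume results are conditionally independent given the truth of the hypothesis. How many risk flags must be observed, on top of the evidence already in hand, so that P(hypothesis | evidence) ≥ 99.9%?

Prior odds = (1/11)/(10/11) = 0.1.
Combined Bayes factor of the evidence already in hand = 1.2 × 0.6 = 0.72.
Odds after that evidence = 0.1 × 0.72 = 0.072.
Target odds = 0.999/0.001 = 999.
Need 6ⁿ ≥ 999 ÷ 0.072 = 13875.
6⁵ = 7776 falls short of 13875 but 6⁶ = 46656 reaches it, so n = 6.

6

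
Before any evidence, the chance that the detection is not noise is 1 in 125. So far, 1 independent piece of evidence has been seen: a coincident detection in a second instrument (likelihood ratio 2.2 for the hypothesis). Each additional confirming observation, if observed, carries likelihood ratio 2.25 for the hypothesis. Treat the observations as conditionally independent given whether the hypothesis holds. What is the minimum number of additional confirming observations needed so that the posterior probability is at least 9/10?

8

Prior odds = 0.008/0.992 = 1/124.
Bayes factor of the evidence already in hand = 2.2.
Odds after that evidence = (1/124) × 2.2 = 11/620.
Target odds = 0.9/0.1 = 9.
Need 2.25ⁿ ≥ 9 ÷ (11/620) = 5580/11.
2.25⁷ = 4782969/16384 falls short of 5580/11 but 2.25⁸ = 43046721/65536 reaches it, so n = 8.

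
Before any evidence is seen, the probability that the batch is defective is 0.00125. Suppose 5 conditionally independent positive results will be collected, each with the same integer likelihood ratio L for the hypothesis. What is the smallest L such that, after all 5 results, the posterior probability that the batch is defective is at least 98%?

Prior odds = 0.00125/0.99875 = 1/799.
Target odds = 0.98/0.02 = 49.
Need L⁵ ≥ 49 ÷ (1/799) = 39151.
8⁵ = 32768 < 39151 ≤ 59049 = 9⁵, so L = 9.

9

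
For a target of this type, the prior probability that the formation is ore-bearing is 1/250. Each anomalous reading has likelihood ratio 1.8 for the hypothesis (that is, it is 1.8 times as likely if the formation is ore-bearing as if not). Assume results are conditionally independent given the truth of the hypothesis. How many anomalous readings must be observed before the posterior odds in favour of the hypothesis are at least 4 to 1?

12

Prior odds = 0.004/0.996 = 1/249.
Likelihood ratio per anomalous reading = 1.8.
Target odds = 4.
Require 1.8ⁿ ≥ 4 ÷ (1/249) = 996.
1.8¹¹ ≈642.684 falls short of 996 but 1.8¹² ≈1156.83 reaches it, so n = 12.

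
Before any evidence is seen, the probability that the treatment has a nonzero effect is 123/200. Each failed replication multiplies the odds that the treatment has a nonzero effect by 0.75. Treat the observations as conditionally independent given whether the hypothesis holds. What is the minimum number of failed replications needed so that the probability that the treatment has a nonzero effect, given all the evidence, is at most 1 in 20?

Prior odds: 0.615 ÷ 0.385 = 123/77.
Likelihood ratio per failed replication = 0.75.
Target odds: 0.05 ÷ 0.95 = 1/19.
Need (123/77) × 0.75ⁿ ≤ 1/19, i.e. 0.75ⁿ ≤ 77/2337.
0.75¹¹ = 177147/4194304 is still above 77/2337 but 0.75¹² = 531441/16777216 is at or below it, so n = 12.

12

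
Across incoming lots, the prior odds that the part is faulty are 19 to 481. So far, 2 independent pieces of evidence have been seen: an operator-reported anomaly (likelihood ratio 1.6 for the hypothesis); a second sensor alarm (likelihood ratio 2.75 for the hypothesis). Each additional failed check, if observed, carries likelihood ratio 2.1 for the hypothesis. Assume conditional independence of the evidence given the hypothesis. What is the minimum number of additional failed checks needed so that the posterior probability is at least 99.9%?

12

Prior odds = 19/481.
Combined Bayes factor of the evidence already in hand = 1.6 × 2.75 = 4.4.
Odds after that evidence = (19/481) × 4.4 = 418/2405.
Target odds = 0.999/0.001 = 999.
Need 2.1ⁿ ≥ 999 ÷ (418/2405) = 2402595/418.
2.1¹¹ ≈3502.78 falls short of 2402595/418 but 2.1¹² ≈7355.83 reaches it, so n = 12.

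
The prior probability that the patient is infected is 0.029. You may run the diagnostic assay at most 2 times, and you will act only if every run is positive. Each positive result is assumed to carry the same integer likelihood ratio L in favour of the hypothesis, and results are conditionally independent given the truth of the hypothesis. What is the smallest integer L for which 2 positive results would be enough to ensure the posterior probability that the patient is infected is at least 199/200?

Prior odds = 0.029/0.971 = 29/971.
Target odds = 0.995/0.005 = 199.
Need L² ≥ 199 ÷ (29/971) = 193229/29.
81² = 6561 < 193229/29 ≤ 6724 = 82², so L = 82.

82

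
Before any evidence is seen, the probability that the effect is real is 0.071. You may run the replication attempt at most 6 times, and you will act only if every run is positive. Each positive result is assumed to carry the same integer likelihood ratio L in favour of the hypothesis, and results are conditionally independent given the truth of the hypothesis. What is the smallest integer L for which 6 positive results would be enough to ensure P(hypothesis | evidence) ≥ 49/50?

Prior odds = 0.071/0.929 = 71/929.
Target odds = 0.98/0.02 = 49.
Need L⁶ ≥ 49 ÷ (71/929) = 45521/71.
2⁶ = 64 < 45521/71 ≤ 729 = 3⁶, so L = 3.

3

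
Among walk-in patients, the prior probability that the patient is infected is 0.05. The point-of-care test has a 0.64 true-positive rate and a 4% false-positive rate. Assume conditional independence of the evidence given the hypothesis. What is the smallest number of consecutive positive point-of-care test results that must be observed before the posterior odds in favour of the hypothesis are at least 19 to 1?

Prior odds = 0.05/0.95 = 1/19.
Likelihood ratio of a positive result = 0.64/0.04 = 16.
Target odds = 19.
Need (1/19) × 16ⁿ ≥ 19, i.e. 16ⁿ ≥ 361.
16² = 256 falls short of 361 but 16³ = 4096 reaches it, so n = 3.

3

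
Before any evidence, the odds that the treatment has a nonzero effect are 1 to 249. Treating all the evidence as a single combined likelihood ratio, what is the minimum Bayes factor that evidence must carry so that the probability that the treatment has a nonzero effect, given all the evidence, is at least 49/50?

12201

Prior odds = 1/249.
Target odds = 0.98/0.02 = 49.
Required Bayes factor = 49 ÷ (1/249) = 12201.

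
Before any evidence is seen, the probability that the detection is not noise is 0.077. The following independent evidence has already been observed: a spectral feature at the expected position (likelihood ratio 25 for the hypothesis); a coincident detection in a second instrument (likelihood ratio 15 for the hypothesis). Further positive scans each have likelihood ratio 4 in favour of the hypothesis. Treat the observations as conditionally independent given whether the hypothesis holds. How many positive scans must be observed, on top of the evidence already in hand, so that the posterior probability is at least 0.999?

3

Prior odds = 0.077/0.923 = 77/923.
Combined Bayes factor of the evidence already in hand = 25 × 15 = 375.
Odds after that evidence = (77/923) × 375 = 28875/923.
Target odds = 0.999/0.001 = 999.
Need 4ⁿ ≥ 999 ÷ (28875/923) = 307359/9625.
4² = 16 falls short of 307359/9625 but 4³ = 64 reaches it, so n = 3.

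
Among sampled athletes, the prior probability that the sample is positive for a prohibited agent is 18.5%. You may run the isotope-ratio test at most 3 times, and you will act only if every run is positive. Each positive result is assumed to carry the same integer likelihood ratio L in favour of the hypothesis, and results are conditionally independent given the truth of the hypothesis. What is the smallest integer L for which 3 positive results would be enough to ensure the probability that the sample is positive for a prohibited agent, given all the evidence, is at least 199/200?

10

Prior odds = 0.185/0.815 = 37/163.
Target odds = 0.995/0.005 = 199.
Need L³ ≥ 199 ÷ (37/163) = 32437/37.
9³ = 729 < 32437/37 ≤ 1000 = 10³, so L = 10.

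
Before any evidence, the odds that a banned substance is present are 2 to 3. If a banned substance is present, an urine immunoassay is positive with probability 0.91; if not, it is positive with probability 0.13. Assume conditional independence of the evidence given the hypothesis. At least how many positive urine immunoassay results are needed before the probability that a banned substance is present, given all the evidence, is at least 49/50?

Prior odds = 2/3.
Likelihood ratio of a positive = 0.91/0.13 = 7.
Target odds: 0.98 ÷ 0.02 = 49.
Need (2/3) × 7ⁿ ≥ 49, i.e. 7ⁿ ≥ 73.5.
7² = 49 falls short of 73.5 but 7³ = 343 reaches it, so n = 3.

3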